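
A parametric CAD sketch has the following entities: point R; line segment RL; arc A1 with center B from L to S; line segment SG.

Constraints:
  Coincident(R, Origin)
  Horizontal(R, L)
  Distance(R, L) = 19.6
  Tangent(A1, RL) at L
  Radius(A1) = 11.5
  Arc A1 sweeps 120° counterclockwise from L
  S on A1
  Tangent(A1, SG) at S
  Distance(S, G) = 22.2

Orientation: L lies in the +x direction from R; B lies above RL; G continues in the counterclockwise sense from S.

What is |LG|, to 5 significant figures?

36.494

R is at the origin; R and L share the same y with |RL| = 19.6 and L on the +x side, so L = (19.600, 0.0000). Tangency of A1 to RL means the radius BL is perpendicular to RL, so B = L + (0, 11.5) = (19.600, 11.500). On A1, L sits at bearing -90° from B; a 120° counterclockwise sweep puts S at bearing 30°, so S = B + 11.5·(cos 30°, sin 30°) = (29.559, 17.250). Tangency of A1 to SG means the radius BS is perpendicular to SG, so SG runs along (−sin 30°, cos 30°); with |SG| = 22.2, G = (18.459, 36.476). Then |LG| = |G − L| = 36.494.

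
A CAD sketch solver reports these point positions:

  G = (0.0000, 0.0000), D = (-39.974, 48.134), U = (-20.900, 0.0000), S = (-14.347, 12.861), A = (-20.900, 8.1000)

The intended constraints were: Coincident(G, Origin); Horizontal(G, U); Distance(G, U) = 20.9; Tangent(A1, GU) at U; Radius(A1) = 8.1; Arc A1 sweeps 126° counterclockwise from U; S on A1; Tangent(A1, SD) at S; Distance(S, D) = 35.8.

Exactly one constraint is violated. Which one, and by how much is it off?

Distance(S, D) = 35.8 — off by 7.80.

G = (0.00, 0.00) ✓; G.y = 0.00, U.y = 0.00 ✓; |GU| = 20.90 ✓; ∠(AU, UG) = 90.00° ✓; |AU| = 8.100 ✓; bearing(A→S) − bearing(A→U) = 126.0° ✓; |AS| = 8.100 ✓; ∠(AS, SD) = 90.00° ✓; |SD| = 43.60 ✗.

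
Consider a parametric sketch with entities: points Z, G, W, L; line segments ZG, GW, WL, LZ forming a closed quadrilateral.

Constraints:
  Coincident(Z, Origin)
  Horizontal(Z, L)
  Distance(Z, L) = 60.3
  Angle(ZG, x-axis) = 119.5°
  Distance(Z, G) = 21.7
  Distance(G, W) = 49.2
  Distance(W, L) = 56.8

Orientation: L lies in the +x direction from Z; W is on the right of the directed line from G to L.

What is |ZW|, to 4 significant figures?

27.65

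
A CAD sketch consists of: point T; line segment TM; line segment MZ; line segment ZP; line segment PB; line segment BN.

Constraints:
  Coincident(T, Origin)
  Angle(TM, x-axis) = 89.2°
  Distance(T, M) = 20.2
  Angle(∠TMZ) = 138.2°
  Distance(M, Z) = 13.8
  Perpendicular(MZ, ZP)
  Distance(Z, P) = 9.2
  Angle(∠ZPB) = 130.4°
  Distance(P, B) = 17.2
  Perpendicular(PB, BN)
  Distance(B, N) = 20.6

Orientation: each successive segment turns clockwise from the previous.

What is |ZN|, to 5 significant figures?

26.857

∠ZPB = 130.4° gives PB at -92.200° from the x-axis; with |PB| = 17.2, B = (15.735, 6.9416). PB ⟂ BN, so BN runs at 177.80°; with |BN| = 20.6, N = (-4.8501, 7.7324). Then |ZN| = |N − Z| = 26.857.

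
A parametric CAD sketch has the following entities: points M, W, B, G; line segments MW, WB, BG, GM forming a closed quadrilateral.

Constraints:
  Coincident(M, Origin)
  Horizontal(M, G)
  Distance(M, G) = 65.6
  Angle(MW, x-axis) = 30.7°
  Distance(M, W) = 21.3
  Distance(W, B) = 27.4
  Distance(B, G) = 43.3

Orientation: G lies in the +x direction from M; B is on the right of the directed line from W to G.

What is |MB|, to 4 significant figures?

29.68

Checks: |WB| = 27.40 ✓; |BG| = 43.30 ✓.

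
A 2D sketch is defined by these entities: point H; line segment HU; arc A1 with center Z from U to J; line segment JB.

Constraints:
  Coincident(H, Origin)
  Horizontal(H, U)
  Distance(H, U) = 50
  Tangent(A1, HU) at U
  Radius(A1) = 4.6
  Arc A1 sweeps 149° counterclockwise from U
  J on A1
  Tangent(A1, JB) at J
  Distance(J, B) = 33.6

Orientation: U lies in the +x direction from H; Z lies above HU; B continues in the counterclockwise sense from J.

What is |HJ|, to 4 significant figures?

53.06

Tangency of A1 to HU means the radius ZU is perpendicular to HU, so Z = U + (0, 4.6) = (50.00, 4.600). On A1, U sits at bearing -90° from Z; a 149° counterclockwise sweep puts J at bearing 59°, so J = Z + 4.6·(cos 59°, sin 59°) = (52.37, 8.543). Then |HJ| = |J − H| = 53.06.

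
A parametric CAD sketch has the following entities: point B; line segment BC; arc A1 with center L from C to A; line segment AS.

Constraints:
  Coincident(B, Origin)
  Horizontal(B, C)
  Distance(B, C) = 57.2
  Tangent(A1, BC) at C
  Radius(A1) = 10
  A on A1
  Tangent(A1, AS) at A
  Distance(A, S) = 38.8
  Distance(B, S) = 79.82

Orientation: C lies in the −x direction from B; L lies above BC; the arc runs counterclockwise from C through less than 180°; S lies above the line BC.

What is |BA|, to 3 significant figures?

49.9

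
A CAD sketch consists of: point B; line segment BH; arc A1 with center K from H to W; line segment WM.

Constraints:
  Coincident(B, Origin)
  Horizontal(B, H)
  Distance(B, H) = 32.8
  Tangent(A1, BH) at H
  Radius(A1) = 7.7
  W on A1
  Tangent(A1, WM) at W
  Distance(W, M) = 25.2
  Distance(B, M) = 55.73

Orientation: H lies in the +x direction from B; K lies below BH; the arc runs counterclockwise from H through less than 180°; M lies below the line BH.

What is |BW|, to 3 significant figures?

31.0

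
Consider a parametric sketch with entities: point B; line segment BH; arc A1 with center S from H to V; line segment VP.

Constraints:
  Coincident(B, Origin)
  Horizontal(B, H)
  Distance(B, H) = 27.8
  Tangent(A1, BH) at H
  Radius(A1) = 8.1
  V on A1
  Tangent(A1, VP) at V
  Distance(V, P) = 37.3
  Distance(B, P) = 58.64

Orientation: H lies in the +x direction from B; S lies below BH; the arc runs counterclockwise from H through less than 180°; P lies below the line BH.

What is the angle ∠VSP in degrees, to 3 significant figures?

77.7°

B is at the origin; B and H share the same y with |BH| = 27.8 and H on the +x side, so H = (27.8, 0.00). Since A1 is tangent to BH there, SH ⟂ BH, so S = H + (0, -8.1) = (27.8, -8.10). Since SV ⟂ VP (tangency), |SP| = √(8.1² + 37.3²) = 38.2 regardless of where V sits on A1. So P lies on both circle(B, 58.64) and circle(S, 38.2); the below-BH intersection is P = (37.6, -45.0). V is the foot of the tangent from P: V = (20.6, -11.8).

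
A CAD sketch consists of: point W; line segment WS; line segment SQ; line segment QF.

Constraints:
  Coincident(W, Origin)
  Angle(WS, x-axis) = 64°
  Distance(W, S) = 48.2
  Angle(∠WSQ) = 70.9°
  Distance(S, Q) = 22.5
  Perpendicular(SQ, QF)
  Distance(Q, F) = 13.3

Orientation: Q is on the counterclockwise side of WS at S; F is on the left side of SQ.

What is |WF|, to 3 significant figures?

32.9

∠WSQ = 70.9°, so SQ runs at 64.0° + (180° − 70.9°) = 173° from the x-axis; with |SQ| = 22.5, Q = S + 22.5·(cos 173°, sin 173°) = (-1.21, 46.0). SQ ⟂ QF; with |QF| = 13.3 on the left of SQ, F = Q + 13.3·(-0.120, -0.993) = (-2.81, 32.8). Then |WF| = |F − W| = 32.9.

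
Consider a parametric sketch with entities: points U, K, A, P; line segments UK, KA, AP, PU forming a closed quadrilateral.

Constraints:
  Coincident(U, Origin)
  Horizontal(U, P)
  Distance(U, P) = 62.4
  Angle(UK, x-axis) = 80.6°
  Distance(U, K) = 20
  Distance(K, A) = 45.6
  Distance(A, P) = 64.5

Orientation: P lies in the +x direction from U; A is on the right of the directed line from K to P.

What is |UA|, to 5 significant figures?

26.080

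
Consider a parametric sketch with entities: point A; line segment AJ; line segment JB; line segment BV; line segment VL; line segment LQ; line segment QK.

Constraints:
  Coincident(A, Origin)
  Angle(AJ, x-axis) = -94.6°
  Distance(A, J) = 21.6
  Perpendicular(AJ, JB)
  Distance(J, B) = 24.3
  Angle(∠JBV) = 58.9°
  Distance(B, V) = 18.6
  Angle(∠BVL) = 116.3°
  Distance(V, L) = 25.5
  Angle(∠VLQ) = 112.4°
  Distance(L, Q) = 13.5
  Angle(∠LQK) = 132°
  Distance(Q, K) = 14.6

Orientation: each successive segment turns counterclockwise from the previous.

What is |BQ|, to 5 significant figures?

39.111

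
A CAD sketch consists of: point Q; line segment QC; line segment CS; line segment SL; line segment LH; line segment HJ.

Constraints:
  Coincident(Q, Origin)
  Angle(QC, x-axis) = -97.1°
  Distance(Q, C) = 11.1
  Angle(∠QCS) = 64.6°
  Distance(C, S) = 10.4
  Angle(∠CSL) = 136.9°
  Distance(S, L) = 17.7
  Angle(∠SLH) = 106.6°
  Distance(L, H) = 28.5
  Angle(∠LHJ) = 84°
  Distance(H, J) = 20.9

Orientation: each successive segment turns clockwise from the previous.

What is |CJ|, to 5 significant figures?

27.288

∠SLH = 106.6° gives LH at 31.000° from the x-axis; with |LH| = 28.5, H = (9.8842, 26.396). ∠LHJ = 84.0° gives HJ at -65.000° from the x-axis; with |HJ| = 20.9, J = (18.717, 7.4537). Then |CJ| = |J − C| = 27.288.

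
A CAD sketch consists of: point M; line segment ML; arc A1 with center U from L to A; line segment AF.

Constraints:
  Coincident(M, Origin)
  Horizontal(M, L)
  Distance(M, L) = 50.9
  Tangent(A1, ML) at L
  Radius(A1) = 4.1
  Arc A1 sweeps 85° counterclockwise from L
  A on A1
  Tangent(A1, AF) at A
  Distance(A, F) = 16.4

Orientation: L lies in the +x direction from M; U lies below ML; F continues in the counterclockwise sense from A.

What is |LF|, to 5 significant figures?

20.823

On A1, L sits at bearing 90° from U; an 85° counterclockwise sweep puts A at bearing 175°, so A = U + 4.1·(cos 175°, sin 175°) = (46.816, -3.7427). A1 meets AF tangentially, so UA is at right angles to AF, so AF runs along (−sin 175°, cos 175°); with |AF| = 16.4, F = (45.386, -20.080). Then |LF| = |F − L| = 20.823.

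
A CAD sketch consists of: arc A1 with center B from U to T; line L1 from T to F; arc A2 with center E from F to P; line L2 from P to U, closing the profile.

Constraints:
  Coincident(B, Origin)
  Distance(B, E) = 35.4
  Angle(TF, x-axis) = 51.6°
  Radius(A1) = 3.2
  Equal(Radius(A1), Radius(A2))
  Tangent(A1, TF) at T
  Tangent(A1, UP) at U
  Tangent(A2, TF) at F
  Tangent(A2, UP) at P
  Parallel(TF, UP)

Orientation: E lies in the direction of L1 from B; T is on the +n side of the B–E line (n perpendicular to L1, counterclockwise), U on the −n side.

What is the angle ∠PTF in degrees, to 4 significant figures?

10.25°

The slot axis is L1's direction at 51.6°, so u = (cos 51.6°, sin 51.6°) = (0.6211, 0.7837) and n = (−sin 51.6°, cos 51.6°) = (-0.7837, 0.6211). B is at the origin and E lies 35.4 along u from B, so E = 35.4·u = (21.99, 27.74). Tangency of A1 to both parallel lines with radius 3.2 puts T and U at B ± 3.2·n: T = (-2.508, 1.988), U = (2.508, -1.988). Equal radii place F and P the same way about E: F = E + 3.2·n = (19.48, 29.73), P = E − 3.2·n = (24.50, 25.76). Then cos ∠PTF = TP·TF / (|TP||TF|), giving 10.25°.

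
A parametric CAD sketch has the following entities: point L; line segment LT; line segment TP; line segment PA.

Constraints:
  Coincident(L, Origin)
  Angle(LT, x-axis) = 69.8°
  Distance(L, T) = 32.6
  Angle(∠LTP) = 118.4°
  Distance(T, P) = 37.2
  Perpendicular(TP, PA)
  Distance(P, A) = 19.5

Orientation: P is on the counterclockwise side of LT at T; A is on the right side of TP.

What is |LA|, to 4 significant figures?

71.41

L is at the origin; LT runs at 69.8° with length 32.6, so T = 32.6·(cos 69.8°, sin 69.8°) = (11.26, 30.59). ∠LTP = 118.4°, so TP runs at 69.8° + (180° − 118.4°) = 131.4° from the x-axis; with |TP| = 37.2, P = T + 37.2·(cos 131.4°, sin 131.4°) = (-13.34, 58.50). TP is perpendicular to PA; with |PA| = 19.5 on the right of TP, A = P + 19.5·(0.7501, 0.6613) = (1.283, 71.39). Then |LA| = |A − L| = 71.41.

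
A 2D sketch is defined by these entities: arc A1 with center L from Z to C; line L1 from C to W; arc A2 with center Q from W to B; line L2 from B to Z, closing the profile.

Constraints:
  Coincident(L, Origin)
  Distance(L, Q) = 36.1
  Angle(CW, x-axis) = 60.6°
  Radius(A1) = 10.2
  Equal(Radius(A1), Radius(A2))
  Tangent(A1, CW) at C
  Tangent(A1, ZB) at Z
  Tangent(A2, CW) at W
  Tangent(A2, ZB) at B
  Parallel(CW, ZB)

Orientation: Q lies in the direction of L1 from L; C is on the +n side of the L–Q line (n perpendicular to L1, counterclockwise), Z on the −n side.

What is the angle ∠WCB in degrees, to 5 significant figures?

29.471°

The slot axis is L1's direction at 60.6°, so u = (cos 60.6°, sin 60.6°) = (0.49090, 0.87121) and n = (−sin 60.6°, cos 60.6°) = (-0.87121, 0.49090). L is at the origin and Q lies 36.1 along u from L, so Q = 36.1·u = (17.722, 31.451). Tangency of A1 to both parallel lines with radius 10.2 puts C and Z at L ± 10.2·n: C = (-8.8864, 5.0072), Z = (8.8864, -5.0072). Equal radii place W and B the same way about Q: W = Q + 10.2·n = (8.8352, 36.458), B = Q − 10.2·n = (26.608, 26.444). Then cos ∠WCB = CW·CB / (|CW||CB|), giving 29.471°.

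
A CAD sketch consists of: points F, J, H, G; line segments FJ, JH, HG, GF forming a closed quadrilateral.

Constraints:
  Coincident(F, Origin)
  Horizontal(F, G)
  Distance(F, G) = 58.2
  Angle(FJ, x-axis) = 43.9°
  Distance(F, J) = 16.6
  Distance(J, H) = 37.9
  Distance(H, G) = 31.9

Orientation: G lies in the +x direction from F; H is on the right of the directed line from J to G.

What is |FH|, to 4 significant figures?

38.71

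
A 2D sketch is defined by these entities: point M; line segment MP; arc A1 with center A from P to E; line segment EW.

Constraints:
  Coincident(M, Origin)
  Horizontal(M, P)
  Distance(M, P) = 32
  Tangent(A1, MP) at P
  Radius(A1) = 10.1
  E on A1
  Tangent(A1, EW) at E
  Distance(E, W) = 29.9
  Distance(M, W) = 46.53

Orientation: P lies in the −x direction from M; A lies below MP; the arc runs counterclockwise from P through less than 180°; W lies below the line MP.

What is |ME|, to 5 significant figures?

43.295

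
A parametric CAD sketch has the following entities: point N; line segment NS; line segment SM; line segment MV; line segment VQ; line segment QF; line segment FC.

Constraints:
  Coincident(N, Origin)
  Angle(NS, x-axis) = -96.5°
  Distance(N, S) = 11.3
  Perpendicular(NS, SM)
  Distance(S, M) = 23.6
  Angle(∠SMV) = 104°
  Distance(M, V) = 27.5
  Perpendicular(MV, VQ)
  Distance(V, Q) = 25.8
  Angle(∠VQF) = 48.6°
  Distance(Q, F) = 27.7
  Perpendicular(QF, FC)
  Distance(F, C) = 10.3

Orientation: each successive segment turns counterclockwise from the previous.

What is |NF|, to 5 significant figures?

18.210

N is at the origin; NS runs at -96.5° with length 11.3, so S = (-1.2792, -11.227). The perpendicularity gives SM at right angles to NS, so SM runs at -6.5000°; with |SM| = 23.6, M = (22.169, -13.899). ∠SMV = 104.0° gives MV at 69.500° from the x-axis; with |MV| = 27.5, V = (31.800, 11.860). The perpendicularity gives VQ at right angles to MV, so VQ runs at 159.50°; with |VQ| = 25.8, Q = (7.6337, 20.895). ∠VQF = 48.6° gives QF at -69.100° from the x-axis; with |QF| = 27.7, F = (17.515, -4.9826). Then |NF| = |F − N| = 18.210.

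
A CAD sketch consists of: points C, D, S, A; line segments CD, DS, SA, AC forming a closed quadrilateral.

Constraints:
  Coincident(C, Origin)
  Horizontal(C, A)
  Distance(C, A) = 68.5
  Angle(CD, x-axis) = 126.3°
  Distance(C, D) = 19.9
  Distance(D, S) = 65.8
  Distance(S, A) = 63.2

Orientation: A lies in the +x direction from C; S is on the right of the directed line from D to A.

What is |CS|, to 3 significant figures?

46.1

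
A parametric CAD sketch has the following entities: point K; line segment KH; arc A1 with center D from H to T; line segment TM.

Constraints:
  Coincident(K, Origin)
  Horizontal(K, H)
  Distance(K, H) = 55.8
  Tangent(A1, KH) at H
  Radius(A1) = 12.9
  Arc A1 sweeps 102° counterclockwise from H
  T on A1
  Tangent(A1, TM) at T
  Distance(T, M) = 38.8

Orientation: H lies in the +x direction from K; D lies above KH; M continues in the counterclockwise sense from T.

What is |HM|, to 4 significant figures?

53.73

K is at the origin; KH is horizontal with |KH| = 55.8 and H on the +x side, so H = (55.80, 0.000). The tangent condition forces DH to be normal to KH, so D = H + (0, 12.9) = (55.80, 12.90). On A1, H sits at bearing -90° from D; a 102° counterclockwise sweep puts T at bearing 12°, so T = D + 12.9·(cos 12°, sin 12°) = (68.42, 15.58). Since A1 is tangent to TM there, DT ⟂ TM, so TM runs along (−sin 12°, cos 12°); with |TM| = 38.8, M = (60.35, 53.53). Then |HM| = |M − H| = 53.73.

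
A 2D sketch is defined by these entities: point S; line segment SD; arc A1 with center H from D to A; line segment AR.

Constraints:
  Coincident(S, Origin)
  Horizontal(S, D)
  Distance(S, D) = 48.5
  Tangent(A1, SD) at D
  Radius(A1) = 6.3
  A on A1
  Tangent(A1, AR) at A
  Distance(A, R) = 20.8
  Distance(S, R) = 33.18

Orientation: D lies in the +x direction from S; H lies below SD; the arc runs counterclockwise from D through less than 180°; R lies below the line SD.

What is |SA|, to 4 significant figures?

44.20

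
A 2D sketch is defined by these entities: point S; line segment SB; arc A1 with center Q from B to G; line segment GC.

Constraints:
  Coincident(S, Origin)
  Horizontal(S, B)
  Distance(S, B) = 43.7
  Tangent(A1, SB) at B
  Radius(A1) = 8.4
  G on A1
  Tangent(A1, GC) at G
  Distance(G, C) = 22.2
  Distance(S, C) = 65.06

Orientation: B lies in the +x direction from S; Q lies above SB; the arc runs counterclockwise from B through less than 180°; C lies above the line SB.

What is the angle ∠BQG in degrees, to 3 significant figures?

68.5°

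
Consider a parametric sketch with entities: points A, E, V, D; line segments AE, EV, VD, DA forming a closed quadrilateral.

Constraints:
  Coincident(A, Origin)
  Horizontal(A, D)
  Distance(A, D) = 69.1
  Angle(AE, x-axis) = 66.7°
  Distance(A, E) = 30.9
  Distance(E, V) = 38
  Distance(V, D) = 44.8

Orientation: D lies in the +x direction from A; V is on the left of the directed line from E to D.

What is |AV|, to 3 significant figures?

62.7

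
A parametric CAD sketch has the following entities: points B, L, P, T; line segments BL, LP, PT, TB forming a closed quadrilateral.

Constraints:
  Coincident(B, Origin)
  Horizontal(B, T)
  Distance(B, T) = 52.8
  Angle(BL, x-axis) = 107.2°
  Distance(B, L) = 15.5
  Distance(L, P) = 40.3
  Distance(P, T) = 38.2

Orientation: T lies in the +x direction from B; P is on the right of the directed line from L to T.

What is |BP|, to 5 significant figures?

26.091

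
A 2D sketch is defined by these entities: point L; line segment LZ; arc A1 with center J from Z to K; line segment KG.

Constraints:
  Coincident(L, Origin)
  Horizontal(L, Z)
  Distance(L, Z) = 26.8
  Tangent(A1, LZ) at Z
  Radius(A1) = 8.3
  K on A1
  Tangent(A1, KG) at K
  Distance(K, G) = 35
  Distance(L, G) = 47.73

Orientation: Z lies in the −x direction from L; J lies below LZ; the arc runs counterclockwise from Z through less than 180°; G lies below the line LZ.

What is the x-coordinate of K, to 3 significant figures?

-34.3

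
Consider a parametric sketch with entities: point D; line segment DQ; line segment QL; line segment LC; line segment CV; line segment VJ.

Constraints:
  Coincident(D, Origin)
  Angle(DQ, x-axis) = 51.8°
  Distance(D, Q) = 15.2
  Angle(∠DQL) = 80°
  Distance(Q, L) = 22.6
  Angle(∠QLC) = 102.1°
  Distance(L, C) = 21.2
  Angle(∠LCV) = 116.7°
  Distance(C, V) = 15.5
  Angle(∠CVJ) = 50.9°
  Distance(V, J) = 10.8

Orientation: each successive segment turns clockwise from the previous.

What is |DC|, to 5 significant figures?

25.075

D is at the origin; DQ runs at 51.8° with length 15.2, so Q = (9.3998, 11.945). ∠DQL = 80.0° gives QL at -48.200° from the x-axis; with |QL| = 22.6, L = (24.463, -4.9027). ∠QLC = 102.1° gives LC at -126.10° from the x-axis; with |LC| = 21.2, C = (11.972, -22.032). Then |DC| = |C − D| = 25.075.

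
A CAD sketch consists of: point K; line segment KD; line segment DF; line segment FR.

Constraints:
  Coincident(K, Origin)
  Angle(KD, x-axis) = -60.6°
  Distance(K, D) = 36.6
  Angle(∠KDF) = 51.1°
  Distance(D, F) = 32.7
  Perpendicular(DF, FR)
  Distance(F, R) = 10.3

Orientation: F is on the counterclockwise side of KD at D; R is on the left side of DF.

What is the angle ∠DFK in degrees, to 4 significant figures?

71.16°

K is at the origin; KD runs at -60.6° with length 36.6, so D = 36.6·(cos -60.6°, sin -60.6°) = (17.97, -31.89). ∠KDF = 51.1°, so DF runs at -60.6° + (180° − 51.1°) = 68.30° from the x-axis; with |DF| = 32.7, F = D + 32.7·(cos 68.30°, sin 68.30°) = (30.06, -1.504). Then cos ∠DFK = FD·FK / (|FD||FK|), giving 71.16°.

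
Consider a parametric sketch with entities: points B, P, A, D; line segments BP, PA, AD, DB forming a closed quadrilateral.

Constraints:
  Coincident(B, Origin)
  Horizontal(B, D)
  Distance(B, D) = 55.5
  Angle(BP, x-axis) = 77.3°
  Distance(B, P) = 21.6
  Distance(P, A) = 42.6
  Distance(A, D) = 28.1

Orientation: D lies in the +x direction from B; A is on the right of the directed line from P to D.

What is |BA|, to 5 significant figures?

33.110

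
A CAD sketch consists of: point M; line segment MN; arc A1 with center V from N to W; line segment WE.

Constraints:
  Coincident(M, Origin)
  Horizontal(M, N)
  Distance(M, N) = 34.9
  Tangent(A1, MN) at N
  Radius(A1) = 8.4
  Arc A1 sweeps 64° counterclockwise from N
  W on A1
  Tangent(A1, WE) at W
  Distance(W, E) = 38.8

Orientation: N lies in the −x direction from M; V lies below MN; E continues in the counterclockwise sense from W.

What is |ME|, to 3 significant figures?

71.4

M is at the origin; MN is horizontal with |MN| = 34.9 and N on the −x side, so N = (-34.9, 0.00). Since A1 is tangent to MN there, VN ⟂ MN, so V = N + (0, -8.4) = (-34.9, -8.40). On A1, N sits at bearing 90° from V; a 64° counterclockwise sweep puts W at bearing 154°, so W = V + 8.4·(cos 154°, sin 154°) = (-42.4, -4.72). The tangent condition forces VW to be normal to WE, so WE runs along (−sin 154°, cos 154°); with |WE| = 38.8, E = (-59.5, -39.6). Then |ME| = |E − M| = 71.4.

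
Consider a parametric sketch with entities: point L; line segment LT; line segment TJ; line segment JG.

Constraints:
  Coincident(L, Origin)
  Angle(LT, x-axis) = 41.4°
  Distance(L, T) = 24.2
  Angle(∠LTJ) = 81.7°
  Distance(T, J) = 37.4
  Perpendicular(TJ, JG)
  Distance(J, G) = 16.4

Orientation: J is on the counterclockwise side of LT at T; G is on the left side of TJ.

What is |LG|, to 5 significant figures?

34.736

L is at the origin; LT runs at 41.4° with length 24.2, so T = 24.2·(cos 41.4°, sin 41.4°) = (18.153, 16.004). ∠LTJ = 81.7°, so TJ runs at 41.4° + (180° − 81.7°) = 139.70° from the x-axis; with |TJ| = 37.4, J = T + 37.4·(cos 139.70°, sin 139.70°) = (-10.371, 40.194). TJ is perpendicular to JG; with |JG| = 16.4 on the left of TJ, G = J + 16.4·(-0.64679, -0.76267) = (-20.978, 27.686). Then |LG| = |G − L| = 34.736.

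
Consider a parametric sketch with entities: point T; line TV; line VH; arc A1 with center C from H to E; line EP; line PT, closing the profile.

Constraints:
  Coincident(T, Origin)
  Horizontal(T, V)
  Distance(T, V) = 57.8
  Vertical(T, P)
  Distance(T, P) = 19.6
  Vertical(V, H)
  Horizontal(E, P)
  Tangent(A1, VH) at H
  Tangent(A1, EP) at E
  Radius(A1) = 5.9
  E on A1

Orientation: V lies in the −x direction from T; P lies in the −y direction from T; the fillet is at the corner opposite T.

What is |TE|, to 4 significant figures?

55.48

T is at the origin; T and V share the same y with |TV| = 57.8 and V on the −x side, so V = (-57.80, 0.000). T and P share the same x with |TP| = 19.6 and P on the −y side, so P = (0.000, -19.60). The virtual corner opposite T is at (-57.80, -19.60). Since A1 is tangent to VH there, CH ⟂ VH and the tangent condition forces CE to be normal to EP, with radius 5.9, so the center C sits 5.9 in from both sides at C = (-51.90, -13.70). That places the tangent points at H = (-57.80, -13.70) on VH and E = (-51.90, -19.60) on EP. Then |TE| = |E − T| = 55.48.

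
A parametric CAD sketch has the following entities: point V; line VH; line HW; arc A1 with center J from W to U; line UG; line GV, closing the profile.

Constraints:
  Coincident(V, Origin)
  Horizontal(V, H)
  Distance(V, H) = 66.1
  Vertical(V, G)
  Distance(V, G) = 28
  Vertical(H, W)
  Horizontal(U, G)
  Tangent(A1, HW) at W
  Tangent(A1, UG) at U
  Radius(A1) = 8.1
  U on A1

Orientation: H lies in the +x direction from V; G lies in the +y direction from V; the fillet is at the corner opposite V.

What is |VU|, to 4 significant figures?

64.40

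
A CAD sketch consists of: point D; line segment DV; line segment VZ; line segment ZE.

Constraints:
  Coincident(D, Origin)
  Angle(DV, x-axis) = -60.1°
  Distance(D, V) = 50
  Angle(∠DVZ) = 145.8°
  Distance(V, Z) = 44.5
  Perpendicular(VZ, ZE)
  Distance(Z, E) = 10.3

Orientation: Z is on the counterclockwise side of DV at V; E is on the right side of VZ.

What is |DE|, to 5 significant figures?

94.052

∠DVZ = 145.8°, so VZ runs at -60.1° + (180° − 145.8°) = -25.900° from the x-axis; with |VZ| = 44.5, Z = V + 44.5·(cos -25.900°, sin -25.900°) = (64.955, -62.783). The perpendicularity gives ZE at right angles to VZ; with |ZE| = 10.3 on the right of VZ, E = Z + 10.3·(-0.43680, -0.89956) = (60.456, -72.048). Then |DE| = |E − D| = 94.052.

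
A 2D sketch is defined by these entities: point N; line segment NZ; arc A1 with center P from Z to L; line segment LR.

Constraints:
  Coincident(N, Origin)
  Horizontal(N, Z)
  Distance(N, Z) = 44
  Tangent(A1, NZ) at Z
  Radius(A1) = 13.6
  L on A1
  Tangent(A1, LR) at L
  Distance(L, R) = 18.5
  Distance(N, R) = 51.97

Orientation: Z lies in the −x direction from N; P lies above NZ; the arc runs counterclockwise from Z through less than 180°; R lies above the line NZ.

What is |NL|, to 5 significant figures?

36.269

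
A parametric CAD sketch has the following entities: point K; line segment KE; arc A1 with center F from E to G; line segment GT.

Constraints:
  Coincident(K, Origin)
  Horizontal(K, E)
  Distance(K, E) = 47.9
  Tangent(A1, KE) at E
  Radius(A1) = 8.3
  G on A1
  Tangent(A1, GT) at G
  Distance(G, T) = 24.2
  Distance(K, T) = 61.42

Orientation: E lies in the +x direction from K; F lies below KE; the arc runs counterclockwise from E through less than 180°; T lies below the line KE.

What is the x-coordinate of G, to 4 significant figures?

40.49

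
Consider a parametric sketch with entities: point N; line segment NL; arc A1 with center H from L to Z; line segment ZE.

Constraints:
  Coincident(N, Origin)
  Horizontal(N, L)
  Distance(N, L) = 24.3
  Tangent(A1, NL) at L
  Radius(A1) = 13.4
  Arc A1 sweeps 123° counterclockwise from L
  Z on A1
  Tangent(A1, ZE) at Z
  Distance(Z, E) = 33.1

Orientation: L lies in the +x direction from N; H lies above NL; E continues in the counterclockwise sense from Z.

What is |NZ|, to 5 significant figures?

41.126

A1 meets NL tangentially, so HL is at right angles to NL, so H = L + (0, 13.4) = (24.300, 13.400). On A1, L sits at bearing -90° from H; a 123° counterclockwise sweep puts Z at bearing 33°, so Z = H + 13.4·(cos 33°, sin 33°) = (35.538, 20.698). Then |NZ| = |Z − N| = 41.126.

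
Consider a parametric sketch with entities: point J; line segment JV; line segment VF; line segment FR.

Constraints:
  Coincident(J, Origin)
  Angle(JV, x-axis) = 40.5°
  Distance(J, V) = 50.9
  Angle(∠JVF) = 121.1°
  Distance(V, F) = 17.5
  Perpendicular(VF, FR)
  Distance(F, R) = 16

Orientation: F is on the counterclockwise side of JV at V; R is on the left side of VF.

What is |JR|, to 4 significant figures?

51.75

∠JVF = 121.1°, so VF runs at 40.5° + (180° − 121.1°) = 99.40° from the x-axis; with |VF| = 17.5, F = V + 17.5·(cos 99.40°, sin 99.40°) = (35.85, 50.32). VF ⟂ FR; with |FR| = 16.0 on the left of VF, R = F + 16.0·(-0.9866, -0.1633) = (20.06, 47.71). Then |JR| = |R − J| = 51.75.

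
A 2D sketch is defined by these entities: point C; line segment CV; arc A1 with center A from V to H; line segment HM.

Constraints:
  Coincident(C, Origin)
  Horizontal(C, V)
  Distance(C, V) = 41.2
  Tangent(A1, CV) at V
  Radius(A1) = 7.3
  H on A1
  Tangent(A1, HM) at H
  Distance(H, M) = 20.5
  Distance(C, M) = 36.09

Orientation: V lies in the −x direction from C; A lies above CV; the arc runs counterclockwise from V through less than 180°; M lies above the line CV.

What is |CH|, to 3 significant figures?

34.7

Checks: C.y = 0.00, V.y = 0.00 ✓; |AH| = 7.300 ✓; ∠(AH, HM) = 90.00° ✓; |HM| = 20.50 ✓; |CM| = 36.09 ✓.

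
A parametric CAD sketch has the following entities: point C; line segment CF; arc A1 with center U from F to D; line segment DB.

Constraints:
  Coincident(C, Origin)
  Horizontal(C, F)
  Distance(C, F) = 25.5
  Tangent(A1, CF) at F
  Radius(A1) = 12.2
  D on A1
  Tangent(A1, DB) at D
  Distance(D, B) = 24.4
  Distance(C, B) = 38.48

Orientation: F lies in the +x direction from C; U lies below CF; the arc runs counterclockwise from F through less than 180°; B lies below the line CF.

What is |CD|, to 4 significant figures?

17.86

C is at the origin; C and F share the same y with |CF| = 25.5 and F on the +x side, so F = (25.50, 0.000). The tangent condition forces UF to be normal to CF, so U = F + (0, -12.2) = (25.50, -12.20). Since UD ⟂ DB (tangency), |UB| = √(12.2² + 24.4²) = 27.28 regardless of where D sits on A1. So B lies on both circle(C, 38.48) and circle(U, 27.28); the below-CF intersection is B = (12.74, -36.31). D is the foot of the tangent from B: D = (13.30, -11.92).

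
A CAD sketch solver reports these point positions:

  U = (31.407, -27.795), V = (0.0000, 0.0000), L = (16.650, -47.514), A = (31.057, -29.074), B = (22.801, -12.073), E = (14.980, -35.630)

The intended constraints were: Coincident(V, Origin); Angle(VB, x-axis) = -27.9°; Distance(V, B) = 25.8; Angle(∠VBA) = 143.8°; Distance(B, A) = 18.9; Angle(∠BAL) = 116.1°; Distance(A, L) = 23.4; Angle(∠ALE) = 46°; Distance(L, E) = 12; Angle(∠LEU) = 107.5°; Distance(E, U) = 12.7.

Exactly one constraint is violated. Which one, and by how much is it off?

Distance(E, U) = 12.7 — off by 5.50.

V = (0.00, 0.00) ✓; VB at -27.90° ✓; |VB| = 25.80 ✓; ∠VBA = 143.8° ✓; |BA| = 18.90 ✓; ∠BAL = 116.1° ✓; |AL| = 23.40 ✓; ∠ALE = 46.00° ✓; |LE| = 12.00 ✓; ∠LEU = 107.5° ✓; |EU| = 18.20 ✗.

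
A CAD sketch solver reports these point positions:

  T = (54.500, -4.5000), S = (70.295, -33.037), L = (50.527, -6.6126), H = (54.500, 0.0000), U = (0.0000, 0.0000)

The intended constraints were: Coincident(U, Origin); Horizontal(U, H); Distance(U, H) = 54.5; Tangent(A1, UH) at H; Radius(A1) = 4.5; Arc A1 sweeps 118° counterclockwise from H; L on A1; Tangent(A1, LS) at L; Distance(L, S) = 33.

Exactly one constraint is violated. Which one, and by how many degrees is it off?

Tangent(A1, LS) at L — off by 8.80°.

U = (0.00, 0.00) ✓; U.y = 0.00, H.y = 0.00 ✓; |UH| = 54.50 ✓; ∠(TH, HU) = 90.00° ✓; |TH| = 4.500 ✓; bearing(T→L) − bearing(T→H) = 118.0° ✓; |TL| = 4.500 ✓; ∠(TL, LS) = 81.20° ✗; |LS| = 33.00 ✓.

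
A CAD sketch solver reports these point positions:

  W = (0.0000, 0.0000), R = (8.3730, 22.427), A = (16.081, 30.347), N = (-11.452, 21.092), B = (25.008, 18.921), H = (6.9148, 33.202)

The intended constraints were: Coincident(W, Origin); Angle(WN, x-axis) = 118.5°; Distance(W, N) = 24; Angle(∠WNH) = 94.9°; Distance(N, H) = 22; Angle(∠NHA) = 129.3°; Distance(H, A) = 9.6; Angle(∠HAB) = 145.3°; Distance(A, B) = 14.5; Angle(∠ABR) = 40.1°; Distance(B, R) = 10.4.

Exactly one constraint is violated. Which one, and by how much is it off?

Distance(B, R) = 10.4 — off by 6.60.

W = (0.00, 0.00) ✓; WN at 118.5° ✓; |WN| = 24.00 ✓; ∠WNH = 94.90° ✓; |NH| = 22.00 ✓; ∠NHA = 129.3° ✓; |HA| = 9.601 ✓; ∠HAB = 145.3° ✓; |AB| = 14.50 ✓; ∠ABR = 40.10° ✓; |BR| = 17.00 ✗.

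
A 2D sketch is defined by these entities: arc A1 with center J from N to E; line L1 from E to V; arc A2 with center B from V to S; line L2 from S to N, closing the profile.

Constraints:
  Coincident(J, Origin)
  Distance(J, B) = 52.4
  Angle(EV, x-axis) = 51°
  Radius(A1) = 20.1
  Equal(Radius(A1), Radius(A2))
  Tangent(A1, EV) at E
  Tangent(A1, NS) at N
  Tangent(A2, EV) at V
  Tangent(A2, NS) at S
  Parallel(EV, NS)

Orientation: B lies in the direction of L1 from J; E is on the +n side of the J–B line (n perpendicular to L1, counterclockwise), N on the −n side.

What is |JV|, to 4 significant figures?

56.12

The slot axis is L1's direction at 51.0°, so u = (cos 51.0°, sin 51.0°) = (0.6293, 0.7771) and n = (−sin 51.0°, cos 51.0°) = (-0.7771, 0.6293). J is at the origin and B lies 52.4 along u from J, so B = 52.4·u = (32.98, 40.72). Tangency of A1 to both parallel lines with radius 20.1 puts E and N at J ± 20.1·n: E = (-15.62, 12.65), N = (15.62, -12.65). Equal radii place V and S the same way about B: V = B + 20.1·n = (17.36, 53.37), S = B − 20.1·n = (48.60, 28.07). Then |JV| = |V − J| = 56.12.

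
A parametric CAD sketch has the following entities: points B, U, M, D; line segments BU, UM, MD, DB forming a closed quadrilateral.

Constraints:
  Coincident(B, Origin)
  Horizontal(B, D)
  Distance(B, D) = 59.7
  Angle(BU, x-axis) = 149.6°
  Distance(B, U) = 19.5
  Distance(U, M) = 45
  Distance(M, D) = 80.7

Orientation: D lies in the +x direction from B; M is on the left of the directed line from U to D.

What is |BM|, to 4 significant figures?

52.31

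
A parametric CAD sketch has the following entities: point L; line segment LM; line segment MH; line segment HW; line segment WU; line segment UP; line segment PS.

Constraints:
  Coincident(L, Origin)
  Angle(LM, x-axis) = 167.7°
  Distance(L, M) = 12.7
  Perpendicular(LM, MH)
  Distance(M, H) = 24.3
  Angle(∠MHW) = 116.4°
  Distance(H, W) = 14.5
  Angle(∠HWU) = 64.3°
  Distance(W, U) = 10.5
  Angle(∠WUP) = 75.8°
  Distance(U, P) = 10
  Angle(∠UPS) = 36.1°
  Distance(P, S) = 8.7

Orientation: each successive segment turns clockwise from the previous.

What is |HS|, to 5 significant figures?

11.539

∠WUP = 75.8° gives UP at 154.20° from the x-axis; with |UP| = 10.0, P = (-4.2832, 24.047). ∠UPS = 36.1° gives PS at 10.300° from the x-axis; with |PS| = 8.7, S = (4.2766, 25.602). Then |HS| = |S − H| = 11.539.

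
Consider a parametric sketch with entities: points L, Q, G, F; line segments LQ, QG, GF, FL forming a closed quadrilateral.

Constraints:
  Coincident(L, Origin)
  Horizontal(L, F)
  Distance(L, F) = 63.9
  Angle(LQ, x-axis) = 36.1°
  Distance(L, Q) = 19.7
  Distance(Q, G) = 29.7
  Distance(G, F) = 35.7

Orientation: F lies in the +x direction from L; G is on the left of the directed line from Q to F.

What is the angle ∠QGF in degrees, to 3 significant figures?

97.6°

Checks: |QG| = 29.70 ✓; |GF| = 35.70 ✓.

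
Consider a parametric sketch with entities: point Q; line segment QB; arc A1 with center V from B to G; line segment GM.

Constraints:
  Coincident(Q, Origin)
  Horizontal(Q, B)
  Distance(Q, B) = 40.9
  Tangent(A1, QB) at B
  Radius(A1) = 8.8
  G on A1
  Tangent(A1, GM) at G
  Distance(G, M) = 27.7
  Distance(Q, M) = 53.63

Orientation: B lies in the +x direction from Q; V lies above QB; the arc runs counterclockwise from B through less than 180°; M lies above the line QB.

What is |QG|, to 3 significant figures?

50.5

Checks: |VG| = 8.800 ✓; ∠(VG, GM) = 90.00° ✓; |GM| = 27.70 ✓; |QM| = 53.63 ✓.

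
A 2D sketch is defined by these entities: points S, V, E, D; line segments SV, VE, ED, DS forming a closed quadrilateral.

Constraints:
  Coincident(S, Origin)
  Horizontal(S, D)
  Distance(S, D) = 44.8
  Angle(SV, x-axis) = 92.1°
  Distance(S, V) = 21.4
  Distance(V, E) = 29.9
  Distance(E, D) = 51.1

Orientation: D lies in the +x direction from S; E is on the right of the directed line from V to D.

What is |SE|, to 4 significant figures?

9.889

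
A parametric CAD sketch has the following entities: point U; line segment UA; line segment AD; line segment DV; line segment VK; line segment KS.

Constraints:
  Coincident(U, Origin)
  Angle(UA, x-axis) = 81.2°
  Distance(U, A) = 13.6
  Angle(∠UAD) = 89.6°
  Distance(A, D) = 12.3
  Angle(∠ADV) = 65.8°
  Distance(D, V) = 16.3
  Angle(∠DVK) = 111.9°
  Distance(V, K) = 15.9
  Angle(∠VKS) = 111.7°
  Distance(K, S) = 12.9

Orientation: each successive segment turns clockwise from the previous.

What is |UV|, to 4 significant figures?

5.667

U is at the origin; UA runs at 81.2° with length 13.6, so A = (2.081, 13.44). ∠UAD = 89.6° gives AD at -9.200° from the x-axis; with |AD| = 12.3, D = (14.22, 11.47). ∠ADV = 65.8° gives DV at -123.4° from the x-axis; with |DV| = 16.3, V = (5.250, -2.135). Then |UV| = |V − U| = 5.667.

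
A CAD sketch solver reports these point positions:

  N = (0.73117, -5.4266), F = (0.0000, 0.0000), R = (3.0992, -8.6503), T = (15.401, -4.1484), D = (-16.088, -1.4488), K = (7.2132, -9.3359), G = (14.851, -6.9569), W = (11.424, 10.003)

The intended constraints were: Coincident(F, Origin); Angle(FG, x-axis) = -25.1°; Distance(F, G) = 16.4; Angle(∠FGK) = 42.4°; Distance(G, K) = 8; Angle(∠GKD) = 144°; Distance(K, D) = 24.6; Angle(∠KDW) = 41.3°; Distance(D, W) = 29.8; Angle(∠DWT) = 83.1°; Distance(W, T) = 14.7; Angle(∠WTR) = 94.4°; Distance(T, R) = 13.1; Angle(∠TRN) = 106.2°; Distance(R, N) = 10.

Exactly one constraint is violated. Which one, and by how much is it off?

Distance(R, N) = 10 — off by 6.00.

F = (0.00, 0.00) ✓; FG at -25.10° ✓; |FG| = 16.40 ✓; ∠FGK = 42.40° ✓; |GK| = 8.000 ✓; ∠GKD = 144.0° ✓; |KD| = 24.60 ✓; ∠KDW = 41.30° ✓; |DW| = 29.80 ✓; ∠DWT = 83.10° ✓; |WT| = 14.70 ✓; ∠WTR = 94.40° ✓; |TR| = 13.10 ✓; ∠TRN = 106.2° ✓; |RN| = 4.000 ✗.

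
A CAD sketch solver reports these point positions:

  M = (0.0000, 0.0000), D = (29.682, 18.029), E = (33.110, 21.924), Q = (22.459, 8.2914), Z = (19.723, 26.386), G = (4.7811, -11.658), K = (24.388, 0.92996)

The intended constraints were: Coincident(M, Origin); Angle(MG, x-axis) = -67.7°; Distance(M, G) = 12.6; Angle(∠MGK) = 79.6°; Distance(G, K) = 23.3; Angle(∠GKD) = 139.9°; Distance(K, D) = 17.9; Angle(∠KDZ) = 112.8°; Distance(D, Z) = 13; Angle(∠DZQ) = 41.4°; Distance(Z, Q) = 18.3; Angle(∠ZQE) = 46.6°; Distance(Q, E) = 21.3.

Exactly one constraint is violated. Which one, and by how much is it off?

Distance(Q, E) = 21.3 — off by 4.00.

M = (0.00, 0.00) ✓; MG at -67.70° ✓; |MG| = 12.60 ✓; ∠MGK = 79.60° ✓; |GK| = 23.30 ✓; ∠GKD = 139.9° ✓; |KD| = 17.90 ✓; ∠KDZ = 112.8° ✓; |DZ| = 13.00 ✓; ∠DZQ = 41.40° ✓; |ZQ| = 18.30 ✓; ∠ZQE = 46.60° ✓; |QE| = 17.30 ✗.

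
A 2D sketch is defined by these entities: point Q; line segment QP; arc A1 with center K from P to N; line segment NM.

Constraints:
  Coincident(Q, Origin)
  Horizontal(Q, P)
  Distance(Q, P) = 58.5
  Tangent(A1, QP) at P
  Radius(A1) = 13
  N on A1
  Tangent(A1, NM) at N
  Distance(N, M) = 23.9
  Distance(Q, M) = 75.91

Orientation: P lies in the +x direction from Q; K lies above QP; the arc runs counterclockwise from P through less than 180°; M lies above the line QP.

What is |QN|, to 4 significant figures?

72.92

Checks: |KN| = 13.00 ✓; ∠(KN, NM) = 90.00° ✓; |NM| = 23.90 ✓; |QM| = 75.91 ✓.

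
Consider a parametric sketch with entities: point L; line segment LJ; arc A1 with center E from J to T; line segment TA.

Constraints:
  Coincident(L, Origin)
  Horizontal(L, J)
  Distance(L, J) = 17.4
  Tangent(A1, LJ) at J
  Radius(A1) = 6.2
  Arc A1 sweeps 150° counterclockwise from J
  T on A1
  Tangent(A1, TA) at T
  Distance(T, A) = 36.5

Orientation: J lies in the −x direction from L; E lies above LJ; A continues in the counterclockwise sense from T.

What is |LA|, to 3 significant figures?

54.7

L is at the origin; LJ is horizontal with |LJ| = 17.4 and J on the −x side, so J = (-17.4, 0.00). The tangent condition forces EJ to be normal to LJ, so E = J + (0, 6.2) = (-17.4, 6.20). On A1, J sits at bearing -90° from E; a 150° counterclockwise sweep puts T at bearing 60°, so T = E + 6.2·(cos 60°, sin 60°) = (-14.3, 11.6). The tangent condition forces ET to be normal to TA, so TA runs along (−sin 60°, cos 60°); with |TA| = 36.5, A = (-45.9, 29.8). Then |LA| = |A − L| = 54.7.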